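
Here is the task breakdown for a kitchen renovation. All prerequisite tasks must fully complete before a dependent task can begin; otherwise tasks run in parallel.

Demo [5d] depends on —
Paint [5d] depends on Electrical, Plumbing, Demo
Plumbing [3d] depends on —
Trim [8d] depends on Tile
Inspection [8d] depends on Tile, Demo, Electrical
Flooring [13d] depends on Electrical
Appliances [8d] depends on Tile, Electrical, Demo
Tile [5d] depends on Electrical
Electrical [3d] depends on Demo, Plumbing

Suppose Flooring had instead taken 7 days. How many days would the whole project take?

Baseline: Demo→Electrical→Flooring = 5+3+13 = 21 → 21 days.
Flooring lies on that path, so at 7 days the path becomes 15 days.
The binding chain switches to Demo→Electrical→Tile→Inspection = 5+3+5+8 = 21; finish 21 days.

21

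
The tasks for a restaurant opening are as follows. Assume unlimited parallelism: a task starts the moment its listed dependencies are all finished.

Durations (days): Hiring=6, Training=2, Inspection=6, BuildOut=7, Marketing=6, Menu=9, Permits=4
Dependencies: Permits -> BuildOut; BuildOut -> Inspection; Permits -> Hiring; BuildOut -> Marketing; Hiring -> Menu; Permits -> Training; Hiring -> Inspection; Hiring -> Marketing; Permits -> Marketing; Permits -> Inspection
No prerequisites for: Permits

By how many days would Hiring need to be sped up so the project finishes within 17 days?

Current finish: 19 days; target: 17.
Hiring is on every critical path, so each day cut from Hiring cuts the finish by one (this holds down to a finish of 17).
Need 19 − 17 = 2 days off Hiring → Hiring becomes 4 days, finish becomes 17.

2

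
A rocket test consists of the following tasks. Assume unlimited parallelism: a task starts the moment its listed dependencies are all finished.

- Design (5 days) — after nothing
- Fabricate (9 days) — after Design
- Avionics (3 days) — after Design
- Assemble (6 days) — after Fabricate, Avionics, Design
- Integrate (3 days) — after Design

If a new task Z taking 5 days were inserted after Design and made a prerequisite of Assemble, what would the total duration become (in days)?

Originally the project takes 20 days.
With Z inserted, Assemble now waits for max(Fabricate, Avionics, Design, Z).
New critical path: Design→Fabricate→Assemble = 5+9+6 = 20 ⇒ 20 days.

20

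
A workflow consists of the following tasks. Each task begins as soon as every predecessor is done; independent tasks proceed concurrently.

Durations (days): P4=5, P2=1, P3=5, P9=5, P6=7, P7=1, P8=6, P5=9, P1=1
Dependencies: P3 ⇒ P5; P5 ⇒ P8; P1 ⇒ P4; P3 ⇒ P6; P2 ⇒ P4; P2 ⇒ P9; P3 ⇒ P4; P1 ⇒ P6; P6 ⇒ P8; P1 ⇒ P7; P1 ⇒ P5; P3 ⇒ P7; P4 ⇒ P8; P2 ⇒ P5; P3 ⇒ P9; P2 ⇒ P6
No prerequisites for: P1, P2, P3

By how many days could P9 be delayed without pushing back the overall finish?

10

The longest chain is P3→P5→P8 = 5+9+6 = 20; overall finish 20 days.
The longest chain containing P9 totals 10 days.
Float = 20 − 10 = 10.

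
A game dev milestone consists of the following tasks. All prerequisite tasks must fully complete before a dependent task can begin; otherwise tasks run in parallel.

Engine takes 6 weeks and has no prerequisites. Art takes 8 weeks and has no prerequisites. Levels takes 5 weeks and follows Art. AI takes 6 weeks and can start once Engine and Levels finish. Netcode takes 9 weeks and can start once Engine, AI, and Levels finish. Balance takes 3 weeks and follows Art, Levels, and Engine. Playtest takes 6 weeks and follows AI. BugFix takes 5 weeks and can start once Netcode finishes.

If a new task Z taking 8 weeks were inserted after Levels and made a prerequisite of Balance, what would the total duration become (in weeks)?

33

Originally the job takes 33 weeks.
With Z inserted, Balance now waits for max(Art, Levels, Engine, Z).
New critical path: Art→Levels→AI→Netcode→BugFix = 8+5+6+9+5 = 33 ⇒ 33 weeks.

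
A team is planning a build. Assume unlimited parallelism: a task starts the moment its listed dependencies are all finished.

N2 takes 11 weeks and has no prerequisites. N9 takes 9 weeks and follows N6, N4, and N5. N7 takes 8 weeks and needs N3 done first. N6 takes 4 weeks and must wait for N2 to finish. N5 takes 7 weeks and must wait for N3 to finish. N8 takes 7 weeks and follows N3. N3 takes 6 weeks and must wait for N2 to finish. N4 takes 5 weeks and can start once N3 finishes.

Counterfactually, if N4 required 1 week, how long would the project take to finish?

33

The binding path is N2→N3→N5→N9 = 11+6+7+9 = 33; finish at 33 weeks.
The longest path through N4 is only 31 weeks, so N4 has float 2.
No other chain overtakes it, so the finish is 33 weeks.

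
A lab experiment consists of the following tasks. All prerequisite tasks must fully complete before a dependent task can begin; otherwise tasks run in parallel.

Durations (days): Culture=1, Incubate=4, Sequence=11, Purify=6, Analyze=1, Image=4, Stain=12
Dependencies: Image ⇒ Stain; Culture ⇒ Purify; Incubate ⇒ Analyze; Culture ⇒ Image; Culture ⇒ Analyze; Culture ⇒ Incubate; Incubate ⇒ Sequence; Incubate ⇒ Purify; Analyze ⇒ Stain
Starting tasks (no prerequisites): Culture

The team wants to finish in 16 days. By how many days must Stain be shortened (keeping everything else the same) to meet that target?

2

Current finish: 18 days; target: 16.
Stain is on every critical path, so each day cut from Stain cuts the finish by one (this holds down to a finish of 16).
Need 18 − 16 = 2 days off Stain → Stain becomes 10 days, finish becomes 16.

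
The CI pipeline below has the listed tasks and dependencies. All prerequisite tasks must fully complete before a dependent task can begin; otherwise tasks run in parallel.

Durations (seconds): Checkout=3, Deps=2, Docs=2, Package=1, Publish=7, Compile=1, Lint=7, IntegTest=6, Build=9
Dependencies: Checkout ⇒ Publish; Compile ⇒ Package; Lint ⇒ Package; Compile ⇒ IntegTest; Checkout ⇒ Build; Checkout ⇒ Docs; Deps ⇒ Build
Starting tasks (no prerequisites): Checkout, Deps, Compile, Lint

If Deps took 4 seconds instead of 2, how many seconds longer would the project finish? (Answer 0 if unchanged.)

Critical path before the change: Checkout→Build = 3+9 = 12 giving 12 seconds.
Deps is off the critical path — its longest chain is 11 seconds, giving 1 of slack.
Now Deps→Build = 4+9 = 13 is longest, so the finish becomes 13 seconds.
Change in finish: 13 − 12 = +1 seconds.

1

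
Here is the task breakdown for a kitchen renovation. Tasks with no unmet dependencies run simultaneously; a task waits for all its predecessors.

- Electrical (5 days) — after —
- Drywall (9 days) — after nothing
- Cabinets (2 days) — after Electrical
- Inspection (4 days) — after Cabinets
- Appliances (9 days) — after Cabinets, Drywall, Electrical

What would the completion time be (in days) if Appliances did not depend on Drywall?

16

Original critical path: Drywall→Appliances = 9+9 = 18 ⇒ 18 days.
Without Drywall→Appliances, Appliances's earliest start moves from 9 to 7.
After: Electrical→Cabinets→Appliances = 5+2+9 = 16 → 16 days.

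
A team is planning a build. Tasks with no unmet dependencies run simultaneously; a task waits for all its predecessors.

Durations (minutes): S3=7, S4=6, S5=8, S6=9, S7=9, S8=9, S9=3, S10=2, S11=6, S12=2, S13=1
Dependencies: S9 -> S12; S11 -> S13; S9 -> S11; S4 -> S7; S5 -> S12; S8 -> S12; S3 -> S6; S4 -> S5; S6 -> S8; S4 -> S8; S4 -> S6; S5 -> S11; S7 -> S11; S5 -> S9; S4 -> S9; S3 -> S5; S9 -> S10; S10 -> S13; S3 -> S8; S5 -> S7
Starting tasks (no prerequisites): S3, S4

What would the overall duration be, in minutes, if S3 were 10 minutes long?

34

As given, the longest chain is S3→S5→S7→S11→S13 = 7+8+9+6+1 = 31, so the finish is 31 minutes.
Since S3 is critical, the +3 change carries straight to that chain (now 34 minutes).
That remains the longest chain; total 34 minutes.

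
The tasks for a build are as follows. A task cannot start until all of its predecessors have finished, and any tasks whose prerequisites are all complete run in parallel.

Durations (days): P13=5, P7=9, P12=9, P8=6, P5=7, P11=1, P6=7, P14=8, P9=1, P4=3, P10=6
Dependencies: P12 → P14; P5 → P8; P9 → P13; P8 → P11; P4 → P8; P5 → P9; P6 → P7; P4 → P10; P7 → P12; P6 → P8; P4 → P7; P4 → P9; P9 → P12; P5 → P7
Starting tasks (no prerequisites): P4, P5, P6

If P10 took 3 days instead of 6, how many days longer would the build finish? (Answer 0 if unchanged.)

0

Actual critical path: P5→P7→P12→P14 = 7+9+9+8 = 33 ⇒ 33 days.
P10 has 24 days of float (longest path through it is 9).
No other chain overtakes it, so the finish is 33 days.
Change in finish: 33 − 33 = +0 days.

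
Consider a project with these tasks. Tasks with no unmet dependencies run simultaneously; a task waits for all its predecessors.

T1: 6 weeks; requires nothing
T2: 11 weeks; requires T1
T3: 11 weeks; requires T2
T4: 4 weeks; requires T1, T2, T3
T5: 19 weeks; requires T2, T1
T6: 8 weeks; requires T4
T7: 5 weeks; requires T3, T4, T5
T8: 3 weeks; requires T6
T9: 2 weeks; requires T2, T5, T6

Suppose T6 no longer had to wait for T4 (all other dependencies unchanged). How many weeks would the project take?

Original critical path: T1→T2→T3→T4→T6→T8 = 6+11+11+4+8+3 = 43 ⇒ 43 weeks.
Without T4→T6, T6's earliest start moves from 32 to 0.
After: T1→T2→T5→T7 = 6+11+19+5 = 41 → 41 weeks.

41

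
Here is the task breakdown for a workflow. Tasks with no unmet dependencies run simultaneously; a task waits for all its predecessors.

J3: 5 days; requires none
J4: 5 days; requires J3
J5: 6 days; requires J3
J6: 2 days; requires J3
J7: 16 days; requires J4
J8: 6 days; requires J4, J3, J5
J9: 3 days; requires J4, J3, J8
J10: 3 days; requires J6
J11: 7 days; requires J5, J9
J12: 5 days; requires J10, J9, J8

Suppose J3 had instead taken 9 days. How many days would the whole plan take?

The binding path is J3→J5→J8→J9→J11 = 5+6+6+3+7 = 27; finish at 27 days.
J3 is on the critical path; changing it to 9 makes that path 31 days.
The critical path is still J3→J5→J8→J9→J11; finish is now 31 days.

31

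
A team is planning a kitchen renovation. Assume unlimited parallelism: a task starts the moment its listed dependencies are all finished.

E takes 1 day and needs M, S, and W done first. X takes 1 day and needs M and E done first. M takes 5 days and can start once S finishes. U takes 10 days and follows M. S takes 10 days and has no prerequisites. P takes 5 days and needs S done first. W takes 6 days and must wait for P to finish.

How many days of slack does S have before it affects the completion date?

Critical path: S→M→U = 10+5+10 = 25, so the finish is 25 days.
The longest chain containing S totals 25 days.
So S can slip 10 − 10 = 0 days.

0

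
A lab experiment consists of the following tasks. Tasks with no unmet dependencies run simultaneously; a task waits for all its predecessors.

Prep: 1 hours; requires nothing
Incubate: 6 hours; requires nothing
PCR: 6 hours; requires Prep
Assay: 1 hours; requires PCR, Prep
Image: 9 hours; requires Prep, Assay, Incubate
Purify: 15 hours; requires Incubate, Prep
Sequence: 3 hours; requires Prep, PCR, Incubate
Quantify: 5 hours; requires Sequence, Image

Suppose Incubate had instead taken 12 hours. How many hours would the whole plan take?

27

The binding path is Prep→PCR→Assay→Image→Quantify = 1+6+1+9+5 = 22; finish at 22 hours.
The longest path through Incubate is only 21 hours, so Incubate has float 1.
The binding chain switches to Incubate→Purify = 12+15 = 27; finish 27 hours.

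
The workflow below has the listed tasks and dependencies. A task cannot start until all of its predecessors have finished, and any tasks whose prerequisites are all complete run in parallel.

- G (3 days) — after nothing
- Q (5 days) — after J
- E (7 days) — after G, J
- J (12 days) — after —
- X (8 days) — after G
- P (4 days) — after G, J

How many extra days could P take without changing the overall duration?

3

Critical path: J→E = 12+7 = 19, so the finish is 19 days.
The longest chain containing P totals 16 days.
So P can slip 19 − 16 = 3 days.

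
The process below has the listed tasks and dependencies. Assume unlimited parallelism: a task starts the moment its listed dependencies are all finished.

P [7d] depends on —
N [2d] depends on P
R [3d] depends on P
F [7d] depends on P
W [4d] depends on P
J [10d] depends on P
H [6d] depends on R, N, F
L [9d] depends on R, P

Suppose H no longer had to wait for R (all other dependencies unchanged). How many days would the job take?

Before: longest chain P→F→H = 7+7+6 = 20, finish 20.
Dropping R→H doesn't change H's earliest start (14); another predecessor still binds.
The longest chain is now P→F→H = 7+7+6 = 20, so the job takes 20 days.

20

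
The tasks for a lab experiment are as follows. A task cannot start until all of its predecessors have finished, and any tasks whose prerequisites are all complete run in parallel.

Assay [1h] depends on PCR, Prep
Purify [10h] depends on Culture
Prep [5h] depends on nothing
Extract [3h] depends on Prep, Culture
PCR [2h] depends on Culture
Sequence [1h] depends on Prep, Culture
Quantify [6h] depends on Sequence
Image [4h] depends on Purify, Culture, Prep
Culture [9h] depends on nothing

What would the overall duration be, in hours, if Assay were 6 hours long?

Actual critical path: Culture→Purify→Image = 9+10+4 = 23 ⇒ 23 hours.
Assay has 11 hours of float (longest path through it is 12).
No other chain overtakes it, so the finish is 23 hours.

23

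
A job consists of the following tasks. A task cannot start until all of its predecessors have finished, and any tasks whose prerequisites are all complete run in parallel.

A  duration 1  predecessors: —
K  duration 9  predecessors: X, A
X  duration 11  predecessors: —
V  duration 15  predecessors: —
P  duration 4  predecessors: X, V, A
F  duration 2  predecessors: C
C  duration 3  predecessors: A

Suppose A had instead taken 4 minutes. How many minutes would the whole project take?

Critical path before the change: X→K = 11+9 = 20 giving 20 minutes.
A is off the critical path — its longest chain is 10 minutes, giving 10 of slack.
No other chain overtakes it, so the finish is 20 minutes.

20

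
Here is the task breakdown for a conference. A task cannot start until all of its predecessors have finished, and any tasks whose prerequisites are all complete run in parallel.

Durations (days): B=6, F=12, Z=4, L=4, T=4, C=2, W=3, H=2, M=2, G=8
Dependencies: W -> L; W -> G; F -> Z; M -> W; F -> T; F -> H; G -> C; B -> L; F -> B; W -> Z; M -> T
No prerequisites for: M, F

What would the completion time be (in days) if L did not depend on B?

Original critical path: F→B→L = 12+6+4 = 22 ⇒ 22 days.
Without B→L, L's earliest start moves from 18 to 5.
The longest chain is now F→B = 12+6 = 18, so the conference takes 18 days.

18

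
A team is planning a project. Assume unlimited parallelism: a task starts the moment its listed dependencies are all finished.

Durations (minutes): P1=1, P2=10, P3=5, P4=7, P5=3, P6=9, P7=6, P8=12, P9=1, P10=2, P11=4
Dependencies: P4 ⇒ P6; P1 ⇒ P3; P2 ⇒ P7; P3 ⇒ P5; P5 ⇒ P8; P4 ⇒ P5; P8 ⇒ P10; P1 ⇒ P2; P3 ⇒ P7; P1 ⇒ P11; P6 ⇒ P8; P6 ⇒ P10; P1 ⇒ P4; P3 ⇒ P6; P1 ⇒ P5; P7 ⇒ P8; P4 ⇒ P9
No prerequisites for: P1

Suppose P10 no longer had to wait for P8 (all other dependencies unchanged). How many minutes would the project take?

Before: longest chain P1→P2→P7→P8→P10 = 1+10+6+12+2 = 31, finish 31.
Without P8→P10, P10's earliest start moves from 29 to 17.
After: P1→P2→P7→P8 = 1+10+6+12 = 29 → 29 minutes.

29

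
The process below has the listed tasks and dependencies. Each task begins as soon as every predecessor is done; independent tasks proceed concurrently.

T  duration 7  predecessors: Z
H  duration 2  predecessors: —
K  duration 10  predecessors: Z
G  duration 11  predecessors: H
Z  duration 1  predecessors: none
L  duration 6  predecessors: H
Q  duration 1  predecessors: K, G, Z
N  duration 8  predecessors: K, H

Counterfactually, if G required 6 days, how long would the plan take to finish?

Baseline: Z→K→N = 1+10+8 = 19 → 19 days.
G has 5 days of float (longest path through it is 14).
The critical path is still Z→K→N; finish is now 19 days.

19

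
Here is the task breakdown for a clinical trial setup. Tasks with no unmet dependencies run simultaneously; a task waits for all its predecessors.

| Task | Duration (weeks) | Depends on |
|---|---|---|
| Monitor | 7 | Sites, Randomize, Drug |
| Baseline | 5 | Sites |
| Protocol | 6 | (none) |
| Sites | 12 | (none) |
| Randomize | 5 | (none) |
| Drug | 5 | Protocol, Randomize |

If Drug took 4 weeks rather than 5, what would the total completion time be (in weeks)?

19

The binding path is Sites→Monitor = 12+7 = 19; finish at 19 weeks.
Drug is off the critical path — its longest chain is 18 weeks, giving 1 of slack.
That remains the longest chain; total 19 weeks.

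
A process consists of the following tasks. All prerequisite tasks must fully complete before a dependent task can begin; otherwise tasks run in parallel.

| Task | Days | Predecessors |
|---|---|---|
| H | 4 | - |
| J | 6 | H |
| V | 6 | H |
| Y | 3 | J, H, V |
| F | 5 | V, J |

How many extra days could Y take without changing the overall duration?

2

H→J→F = 4+6+5 = 15 sets the makespan at 15 days.
The longest chain containing Y totals 13 days.
Float = 15 − 13 = 2.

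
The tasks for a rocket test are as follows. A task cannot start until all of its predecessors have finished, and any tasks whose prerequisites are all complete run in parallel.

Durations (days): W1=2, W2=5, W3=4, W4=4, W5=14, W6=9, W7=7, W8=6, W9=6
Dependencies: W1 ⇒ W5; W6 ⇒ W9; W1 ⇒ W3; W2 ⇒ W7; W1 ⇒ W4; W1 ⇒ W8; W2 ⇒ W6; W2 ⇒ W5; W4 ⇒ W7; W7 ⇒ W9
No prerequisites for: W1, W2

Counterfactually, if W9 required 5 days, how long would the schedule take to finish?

19

Baseline: W2→W6→W9 = 5+9+6 = 20 → 20 days.
Since W9 is critical, the -1 change carries straight to that chain (now 19 days).
Now W2→W5 = 5+14 = 19 is longest, so the finish becomes 19 days.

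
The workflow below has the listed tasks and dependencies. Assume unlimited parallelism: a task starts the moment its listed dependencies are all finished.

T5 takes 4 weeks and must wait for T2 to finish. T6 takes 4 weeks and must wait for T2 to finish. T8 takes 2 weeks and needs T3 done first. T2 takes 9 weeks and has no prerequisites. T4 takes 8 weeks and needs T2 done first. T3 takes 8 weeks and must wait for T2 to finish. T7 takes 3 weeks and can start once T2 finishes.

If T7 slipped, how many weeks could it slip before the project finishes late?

7

T2→T3→T8 = 9+8+2 = 19 sets the makespan at 19 weeks.
Longest path through T7: 12 weeks (earliest finish 12, latest finish 19).
Float = 19 − 12 = 7.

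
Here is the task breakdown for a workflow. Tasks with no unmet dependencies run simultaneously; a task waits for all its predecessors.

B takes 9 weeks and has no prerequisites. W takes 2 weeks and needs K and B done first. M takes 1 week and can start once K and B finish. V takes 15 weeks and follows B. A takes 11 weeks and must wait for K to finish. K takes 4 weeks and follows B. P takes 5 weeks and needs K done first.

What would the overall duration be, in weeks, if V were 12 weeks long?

Baseline: B→V = 9+15 = 24 → 24 weeks.
Since V is critical, the -3 change carries straight to that chain (now 21 weeks).
The binding chain switches to B→K→A = 9+4+11 = 24; finish 24 weeks.

24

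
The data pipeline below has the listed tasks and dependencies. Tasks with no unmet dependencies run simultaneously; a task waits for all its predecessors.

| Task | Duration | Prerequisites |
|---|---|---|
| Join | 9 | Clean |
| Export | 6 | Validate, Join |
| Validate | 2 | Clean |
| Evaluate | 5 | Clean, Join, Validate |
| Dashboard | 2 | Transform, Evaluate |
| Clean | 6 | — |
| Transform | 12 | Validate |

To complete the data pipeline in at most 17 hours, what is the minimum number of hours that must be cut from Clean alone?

5

Current finish: 22 hours; target: 17.
Clean is on every critical path, so each hour cut from Clean cuts the finish by one (this holds down to a finish of 17).
Need 22 − 17 = 5 hours off Clean → Clean becomes 1 hour, finish becomes 17.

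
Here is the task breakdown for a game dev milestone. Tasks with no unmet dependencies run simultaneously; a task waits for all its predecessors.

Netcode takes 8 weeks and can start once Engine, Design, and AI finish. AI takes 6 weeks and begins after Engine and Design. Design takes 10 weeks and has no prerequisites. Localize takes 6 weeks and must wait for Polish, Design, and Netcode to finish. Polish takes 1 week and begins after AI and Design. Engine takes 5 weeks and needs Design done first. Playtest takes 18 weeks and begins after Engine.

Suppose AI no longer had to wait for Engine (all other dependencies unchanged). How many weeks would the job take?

33

Original critical path: Design→Engine→AI→Netcode→Localize = 10+5+6+8+6 = 35 ⇒ 35 weeks.
Without Engine→AI, AI's earliest start moves from 15 to 10.
New critical path: Design→Engine→Playtest = 10+5+18 = 33 ⇒ 33 weeks.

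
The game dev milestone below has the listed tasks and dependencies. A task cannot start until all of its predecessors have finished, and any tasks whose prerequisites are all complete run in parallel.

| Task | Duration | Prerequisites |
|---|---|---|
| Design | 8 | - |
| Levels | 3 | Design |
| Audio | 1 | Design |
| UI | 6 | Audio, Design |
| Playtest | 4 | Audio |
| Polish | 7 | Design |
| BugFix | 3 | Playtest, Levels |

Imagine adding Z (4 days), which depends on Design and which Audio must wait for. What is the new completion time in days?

20

Originally the project takes 16 days.
With Z inserted, Audio now waits for max(Design, Z).
New critical path: Design→Z→Audio→Playtest→BugFix = 8+4+1+4+3 = 20 ⇒ 20 days.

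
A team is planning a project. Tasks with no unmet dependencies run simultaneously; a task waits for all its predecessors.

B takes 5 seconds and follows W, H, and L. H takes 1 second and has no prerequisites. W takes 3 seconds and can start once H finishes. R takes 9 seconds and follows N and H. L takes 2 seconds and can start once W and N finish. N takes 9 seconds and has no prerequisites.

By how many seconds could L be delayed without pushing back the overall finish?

N→R = 9+9 = 18 sets the makespan at 18 seconds.
L finishes as early as 11 and must finish by 13.
Float = 18 − 16 = 2.

2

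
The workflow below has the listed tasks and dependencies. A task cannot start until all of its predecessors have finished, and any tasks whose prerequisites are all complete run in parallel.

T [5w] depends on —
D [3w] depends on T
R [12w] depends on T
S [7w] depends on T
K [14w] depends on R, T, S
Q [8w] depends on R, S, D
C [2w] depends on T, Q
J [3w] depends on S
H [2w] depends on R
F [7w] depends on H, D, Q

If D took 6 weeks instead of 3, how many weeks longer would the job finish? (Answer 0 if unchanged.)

Baseline: T→R→Q→F = 5+12+8+7 = 32 → 32 weeks.
D has 9 weeks of float (longest path through it is 23).
No other chain overtakes it, so the finish is 32 weeks.
Change in finish: 32 − 32 = +0 weeks.

0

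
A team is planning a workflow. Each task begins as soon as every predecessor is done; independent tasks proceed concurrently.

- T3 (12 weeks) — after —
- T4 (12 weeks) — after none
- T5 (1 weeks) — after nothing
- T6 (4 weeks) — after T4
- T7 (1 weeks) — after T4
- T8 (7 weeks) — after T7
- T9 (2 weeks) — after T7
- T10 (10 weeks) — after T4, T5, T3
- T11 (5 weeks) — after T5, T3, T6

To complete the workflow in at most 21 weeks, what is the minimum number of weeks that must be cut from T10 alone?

Current finish: 22 weeks; target: 21.
T10 is on every critical path, so each week cut from T10 cuts the finish by one (this holds down to a finish of 21).
Need 22 − 21 = 1 week off T10 → T10 becomes 9 weeks, finish becomes 21.

1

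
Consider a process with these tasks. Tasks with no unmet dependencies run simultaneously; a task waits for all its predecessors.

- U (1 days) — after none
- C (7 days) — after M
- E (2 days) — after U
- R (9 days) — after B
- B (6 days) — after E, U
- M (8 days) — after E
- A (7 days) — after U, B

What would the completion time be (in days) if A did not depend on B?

Original critical path: U→E→B→R = 1+2+6+9 = 18 ⇒ 18 days.
Without B→A, A's earliest start moves from 9 to 1.
New critical path: U→E→B→R = 1+2+6+9 = 18 ⇒ 18 days.

18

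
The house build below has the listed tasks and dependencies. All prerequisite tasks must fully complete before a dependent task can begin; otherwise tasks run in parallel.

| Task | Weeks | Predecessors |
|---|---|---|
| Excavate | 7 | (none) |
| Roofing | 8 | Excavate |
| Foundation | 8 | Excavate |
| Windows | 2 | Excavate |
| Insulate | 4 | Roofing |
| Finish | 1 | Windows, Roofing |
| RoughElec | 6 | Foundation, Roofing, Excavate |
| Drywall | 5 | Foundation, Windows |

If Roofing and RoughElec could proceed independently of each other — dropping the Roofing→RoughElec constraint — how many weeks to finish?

21

Original critical path: Excavate→Foundation→RoughElec = 7+8+6 = 21 ⇒ 21 weeks.
Dropping Roofing→RoughElec doesn't change RoughElec's earliest start (15); another predecessor still binds.
New critical path: Excavate→Foundation→RoughElec = 7+8+6 = 21 ⇒ 21 weeks.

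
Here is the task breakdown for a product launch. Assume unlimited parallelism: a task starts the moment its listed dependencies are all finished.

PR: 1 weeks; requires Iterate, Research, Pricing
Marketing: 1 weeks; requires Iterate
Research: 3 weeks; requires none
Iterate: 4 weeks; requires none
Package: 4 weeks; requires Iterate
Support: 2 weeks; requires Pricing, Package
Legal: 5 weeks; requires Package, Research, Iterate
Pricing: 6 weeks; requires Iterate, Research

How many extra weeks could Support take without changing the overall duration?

1

The longest chain is Iterate→Package→Legal = 4+4+5 = 13; overall finish 13 weeks.
Support finishes as early as 12 and must finish by 13.
So Support can slip 13 − 12 = 1 week.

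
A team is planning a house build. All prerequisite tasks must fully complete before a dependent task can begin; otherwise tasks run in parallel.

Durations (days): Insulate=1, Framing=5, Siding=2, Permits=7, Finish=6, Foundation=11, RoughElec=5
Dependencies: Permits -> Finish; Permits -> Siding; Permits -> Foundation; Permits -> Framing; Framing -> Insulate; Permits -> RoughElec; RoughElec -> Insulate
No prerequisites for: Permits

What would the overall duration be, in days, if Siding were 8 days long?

18

As given, the longest chain is Permits→Foundation = 7+11 = 18, so the finish is 18 days.
The longest path through Siding is only 9 days, so Siding has float 9.
No other chain overtakes it, so the finish is 18 days.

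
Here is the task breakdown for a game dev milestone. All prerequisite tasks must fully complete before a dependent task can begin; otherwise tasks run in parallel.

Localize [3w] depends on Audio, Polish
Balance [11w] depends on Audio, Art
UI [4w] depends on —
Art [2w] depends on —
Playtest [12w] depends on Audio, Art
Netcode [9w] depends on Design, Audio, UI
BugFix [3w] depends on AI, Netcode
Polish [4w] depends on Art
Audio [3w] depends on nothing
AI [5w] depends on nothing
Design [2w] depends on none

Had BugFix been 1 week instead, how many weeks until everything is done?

15

Baseline: UI→Netcode→BugFix = 4+9+3 = 16 → 16 weeks.
BugFix is on the critical path; changing it to 1 makes that path 14 weeks.
The binding chain switches to Audio→Playtest = 3+12 = 15; finish 15 weeks.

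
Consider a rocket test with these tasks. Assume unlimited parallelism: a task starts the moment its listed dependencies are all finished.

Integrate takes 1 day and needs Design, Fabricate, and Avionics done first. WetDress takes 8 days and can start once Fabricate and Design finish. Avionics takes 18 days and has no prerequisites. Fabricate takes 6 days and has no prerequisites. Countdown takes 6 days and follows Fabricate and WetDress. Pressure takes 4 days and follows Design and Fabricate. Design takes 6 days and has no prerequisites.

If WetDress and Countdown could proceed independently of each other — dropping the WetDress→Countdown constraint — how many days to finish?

With the dependency in place, Design→WetDress→Countdown = 6+8+6 = 20 sets the finish at 20 days.
Without WetDress→Countdown, Countdown's earliest start moves from 14 to 6.
New critical path: Avionics→Integrate = 18+1 = 19 ⇒ 19 days.

19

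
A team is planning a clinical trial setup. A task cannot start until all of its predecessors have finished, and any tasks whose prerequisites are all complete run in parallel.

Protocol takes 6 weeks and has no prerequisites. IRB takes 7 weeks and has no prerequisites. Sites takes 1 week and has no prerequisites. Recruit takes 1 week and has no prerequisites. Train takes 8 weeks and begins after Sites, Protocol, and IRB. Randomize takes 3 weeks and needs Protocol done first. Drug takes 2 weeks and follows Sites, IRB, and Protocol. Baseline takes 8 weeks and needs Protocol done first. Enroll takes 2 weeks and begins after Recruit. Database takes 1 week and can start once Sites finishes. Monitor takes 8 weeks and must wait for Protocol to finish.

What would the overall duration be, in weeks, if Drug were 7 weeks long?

15

Baseline: IRB→Train = 7+8 = 15 → 15 weeks.
Drug has 6 weeks of float (longest path through it is 9).
No other chain overtakes it, so the finish is 15 weeks.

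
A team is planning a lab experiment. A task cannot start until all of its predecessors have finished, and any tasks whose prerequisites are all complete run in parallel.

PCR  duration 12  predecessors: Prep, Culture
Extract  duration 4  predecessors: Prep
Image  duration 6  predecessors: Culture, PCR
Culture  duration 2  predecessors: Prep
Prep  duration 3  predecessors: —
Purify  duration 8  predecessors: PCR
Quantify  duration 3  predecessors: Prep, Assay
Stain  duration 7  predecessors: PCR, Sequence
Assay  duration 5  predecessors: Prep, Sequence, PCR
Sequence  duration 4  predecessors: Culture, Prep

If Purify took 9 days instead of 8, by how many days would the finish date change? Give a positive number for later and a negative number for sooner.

As given, the longest chain is Prep→Culture→PCR→Purify = 3+2+12+8 = 25, so the finish is 25 days.
Since Purify is critical, the +1 change carries straight to that chain (now 26 days).
That remains the longest chain; total 26 days.
Change in finish: 26 − 25 = +1 days.

1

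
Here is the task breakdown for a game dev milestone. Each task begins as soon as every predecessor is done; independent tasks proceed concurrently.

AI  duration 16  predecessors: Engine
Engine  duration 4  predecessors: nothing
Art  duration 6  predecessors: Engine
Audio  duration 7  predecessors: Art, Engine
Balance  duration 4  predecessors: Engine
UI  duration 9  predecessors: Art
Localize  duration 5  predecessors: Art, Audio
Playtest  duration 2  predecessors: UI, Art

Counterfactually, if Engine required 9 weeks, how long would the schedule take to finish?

27

As given, the longest chain is Engine→Art→Audio→Localize = 4+6+7+5 = 22, so the finish is 22 weeks.
Engine is on the critical path; changing it to 9 makes that path 27 weeks.
No other chain overtakes it, so the finish is 27 weeks.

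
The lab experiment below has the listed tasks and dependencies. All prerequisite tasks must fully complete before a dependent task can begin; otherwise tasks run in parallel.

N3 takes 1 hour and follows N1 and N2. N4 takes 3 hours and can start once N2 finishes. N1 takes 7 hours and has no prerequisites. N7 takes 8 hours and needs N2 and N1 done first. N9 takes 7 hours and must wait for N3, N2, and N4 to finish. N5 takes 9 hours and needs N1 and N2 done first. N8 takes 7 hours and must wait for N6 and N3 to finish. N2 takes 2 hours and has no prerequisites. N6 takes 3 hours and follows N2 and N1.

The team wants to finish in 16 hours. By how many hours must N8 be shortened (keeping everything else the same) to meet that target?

1

Current finish: 17 hours; target: 16.
N8 is on every critical path, so each hour cut from N8 cuts the finish by one (this holds down to a finish of 16).
Need 17 − 16 = 1 hour off N8 → N8 becomes 6 hours, finish becomes 16.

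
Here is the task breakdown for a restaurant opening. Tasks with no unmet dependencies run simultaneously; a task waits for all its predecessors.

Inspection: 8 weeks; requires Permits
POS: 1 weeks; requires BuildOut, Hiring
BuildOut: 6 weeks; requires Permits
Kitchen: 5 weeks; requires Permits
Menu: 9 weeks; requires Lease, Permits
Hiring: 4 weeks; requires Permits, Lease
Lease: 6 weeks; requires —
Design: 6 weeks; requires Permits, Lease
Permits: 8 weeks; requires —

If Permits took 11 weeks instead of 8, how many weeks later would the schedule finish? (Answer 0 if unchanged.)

Baseline: Permits→Menu = 8+9 = 17 → 17 weeks.
Permits lies on that path, so at 11 weeks the path becomes 20 weeks.
No other chain overtakes it, so the finish is 20 weeks.
Change in finish: 20 − 17 = +3 weeks.

3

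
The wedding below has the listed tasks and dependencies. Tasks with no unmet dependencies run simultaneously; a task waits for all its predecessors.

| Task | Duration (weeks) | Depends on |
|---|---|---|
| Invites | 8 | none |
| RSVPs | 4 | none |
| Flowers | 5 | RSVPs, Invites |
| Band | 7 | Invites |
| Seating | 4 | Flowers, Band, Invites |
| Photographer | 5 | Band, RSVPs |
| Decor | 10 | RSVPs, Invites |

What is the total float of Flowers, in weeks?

Invites→Band→Photographer = 8+7+5 = 20 sets the makespan at 20 weeks.
Longest path through Flowers: 17 weeks (earliest finish 13, latest finish 16).
So Flowers can slip 16 − 13 = 3 weeks.

3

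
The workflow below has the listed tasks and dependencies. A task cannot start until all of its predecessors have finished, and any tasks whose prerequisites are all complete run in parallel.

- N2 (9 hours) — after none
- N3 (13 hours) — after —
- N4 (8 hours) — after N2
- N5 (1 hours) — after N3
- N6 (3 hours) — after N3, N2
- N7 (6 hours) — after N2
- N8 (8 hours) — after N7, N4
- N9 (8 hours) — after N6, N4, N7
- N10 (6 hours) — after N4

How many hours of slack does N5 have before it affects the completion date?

11

N2→N4→N8 = 9+8+8 = 25 sets the makespan at 25 hours.
N5 finishes as early as 14 and must finish by 25.
So N5 can slip 25 − 14 = 11 hours.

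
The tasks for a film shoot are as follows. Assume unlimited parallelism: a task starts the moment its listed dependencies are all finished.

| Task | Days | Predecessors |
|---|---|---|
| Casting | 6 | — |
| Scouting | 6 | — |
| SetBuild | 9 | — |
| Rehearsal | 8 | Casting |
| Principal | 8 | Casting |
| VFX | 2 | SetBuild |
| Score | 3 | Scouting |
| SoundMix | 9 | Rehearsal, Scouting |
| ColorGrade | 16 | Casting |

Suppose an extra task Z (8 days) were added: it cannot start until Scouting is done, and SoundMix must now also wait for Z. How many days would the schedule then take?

23

Originally the schedule takes 23 days.
With Z inserted, SoundMix now waits for max(Rehearsal, Scouting, Z).
New critical path: Casting→Rehearsal→SoundMix = 6+8+9 = 23 ⇒ 23 days.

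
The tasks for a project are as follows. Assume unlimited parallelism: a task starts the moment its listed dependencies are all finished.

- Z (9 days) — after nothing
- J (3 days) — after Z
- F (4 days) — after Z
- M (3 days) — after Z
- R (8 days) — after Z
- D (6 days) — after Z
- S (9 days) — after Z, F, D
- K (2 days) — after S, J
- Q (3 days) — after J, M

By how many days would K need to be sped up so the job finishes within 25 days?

Current finish: 26 days; target: 25.
K is on every critical path, so each day cut from K cuts the finish by one (this holds down to a finish of 25).
Need 26 − 25 = 1 day off K → K becomes 1 day, finish becomes 25.

1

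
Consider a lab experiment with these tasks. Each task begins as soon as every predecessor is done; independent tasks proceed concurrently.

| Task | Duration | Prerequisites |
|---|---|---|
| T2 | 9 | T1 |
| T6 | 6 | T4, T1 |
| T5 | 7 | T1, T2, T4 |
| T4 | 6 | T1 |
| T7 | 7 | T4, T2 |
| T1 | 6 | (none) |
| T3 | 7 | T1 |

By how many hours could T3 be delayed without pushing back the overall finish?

T1→T2→T5 = 6+9+7 = 22 sets the makespan at 22 hours.
T3 finishes as early as 13 and must finish by 22.
Slack of T3 = 15 − 6 = 9 hours.

9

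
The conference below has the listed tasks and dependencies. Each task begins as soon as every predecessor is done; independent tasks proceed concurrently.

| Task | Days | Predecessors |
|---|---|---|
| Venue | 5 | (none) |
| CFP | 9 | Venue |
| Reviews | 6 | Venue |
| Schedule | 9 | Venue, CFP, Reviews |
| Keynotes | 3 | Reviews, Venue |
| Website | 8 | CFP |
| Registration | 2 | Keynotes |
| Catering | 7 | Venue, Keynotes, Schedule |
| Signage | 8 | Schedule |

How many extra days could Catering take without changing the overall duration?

1

The longest chain is Venue→CFP→Schedule→Signage = 5+9+9+8 = 31; overall finish 31 days.
The longest chain containing Catering totals 30 days.
Float = 31 − 30 = 1.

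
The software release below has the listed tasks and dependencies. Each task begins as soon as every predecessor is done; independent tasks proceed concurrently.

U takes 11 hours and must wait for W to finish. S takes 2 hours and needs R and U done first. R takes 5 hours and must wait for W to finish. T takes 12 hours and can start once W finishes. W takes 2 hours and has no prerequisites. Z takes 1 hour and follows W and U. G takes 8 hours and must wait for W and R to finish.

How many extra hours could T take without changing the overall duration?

1

Critical path: W→U→S = 2+11+2 = 15, so the finish is 15 hours.
T finishes as early as 14 and must finish by 15.
Slack of T = 3 − 2 = 1 hour.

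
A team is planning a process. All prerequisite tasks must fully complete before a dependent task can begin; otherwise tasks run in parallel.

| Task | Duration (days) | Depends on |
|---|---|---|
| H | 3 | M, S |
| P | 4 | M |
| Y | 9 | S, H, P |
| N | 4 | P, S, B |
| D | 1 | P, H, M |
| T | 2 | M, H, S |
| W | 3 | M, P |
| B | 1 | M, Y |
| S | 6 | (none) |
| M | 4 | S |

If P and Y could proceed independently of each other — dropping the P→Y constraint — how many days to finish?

27

Original critical path: S→M→P→Y→B→N = 6+4+4+9+1+4 = 28 ⇒ 28 days.
Without P→Y, Y's earliest start moves from 14 to 13.
The longest chain is now S→M→H→Y→B→N = 6+4+3+9+1+4 = 27, so the project takes 27 days.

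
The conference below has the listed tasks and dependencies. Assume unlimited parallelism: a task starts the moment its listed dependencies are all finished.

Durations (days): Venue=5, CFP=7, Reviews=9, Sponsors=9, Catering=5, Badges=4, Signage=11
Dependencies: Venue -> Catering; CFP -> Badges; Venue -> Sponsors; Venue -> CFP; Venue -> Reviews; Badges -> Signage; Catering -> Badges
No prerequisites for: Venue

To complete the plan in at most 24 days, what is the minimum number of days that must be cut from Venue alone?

3

Current finish: 27 days; target: 24.
Venue is on every critical path, so each day cut from Venue cuts the finish by one (this holds down to a finish of 23).
Need 27 − 24 = 3 days off Venue → Venue becomes 2 days, finish becomes 24.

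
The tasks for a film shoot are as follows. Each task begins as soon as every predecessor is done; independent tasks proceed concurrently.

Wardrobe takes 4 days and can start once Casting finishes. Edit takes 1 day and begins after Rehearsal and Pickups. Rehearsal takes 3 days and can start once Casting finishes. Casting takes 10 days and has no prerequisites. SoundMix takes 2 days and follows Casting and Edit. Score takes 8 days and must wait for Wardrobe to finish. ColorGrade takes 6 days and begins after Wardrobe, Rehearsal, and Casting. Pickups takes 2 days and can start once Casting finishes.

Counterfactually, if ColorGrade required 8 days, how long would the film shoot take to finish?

Baseline: Casting→Wardrobe→Score = 10+4+8 = 22 → 22 days.
The longest path through ColorGrade is only 20 days, so ColorGrade has float 2.
That remains the longest chain; total 22 days.

22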